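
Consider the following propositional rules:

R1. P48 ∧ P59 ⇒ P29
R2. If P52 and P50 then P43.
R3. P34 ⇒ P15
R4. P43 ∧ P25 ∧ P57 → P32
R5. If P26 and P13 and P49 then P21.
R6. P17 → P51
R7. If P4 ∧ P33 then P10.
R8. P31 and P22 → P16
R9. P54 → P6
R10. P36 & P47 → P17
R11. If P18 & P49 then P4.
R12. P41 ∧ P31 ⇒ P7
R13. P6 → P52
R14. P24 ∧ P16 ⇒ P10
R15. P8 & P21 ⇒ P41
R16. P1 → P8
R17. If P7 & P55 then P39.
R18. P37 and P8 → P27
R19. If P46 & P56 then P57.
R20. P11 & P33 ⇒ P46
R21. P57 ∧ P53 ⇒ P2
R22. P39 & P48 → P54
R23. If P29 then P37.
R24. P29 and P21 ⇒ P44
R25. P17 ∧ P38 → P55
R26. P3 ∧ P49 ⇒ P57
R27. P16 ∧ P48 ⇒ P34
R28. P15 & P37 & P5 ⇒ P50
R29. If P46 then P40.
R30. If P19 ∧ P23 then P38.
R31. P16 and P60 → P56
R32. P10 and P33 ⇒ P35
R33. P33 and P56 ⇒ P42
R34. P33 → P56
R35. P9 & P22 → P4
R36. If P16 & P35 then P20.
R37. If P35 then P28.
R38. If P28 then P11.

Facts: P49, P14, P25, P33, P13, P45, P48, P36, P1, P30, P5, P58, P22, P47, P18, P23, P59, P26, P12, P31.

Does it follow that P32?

No

Forward chaining from the given facts derives: P29, P21, P16, P17, P4, P8, P37, P44, P34, P56, P15, P51, P10, P41, P27, P50, P35, P42, P20, P28, P11, P7, P46, P40, P57.
The only rule concluding P32 is R4, which needs P43; that is never established.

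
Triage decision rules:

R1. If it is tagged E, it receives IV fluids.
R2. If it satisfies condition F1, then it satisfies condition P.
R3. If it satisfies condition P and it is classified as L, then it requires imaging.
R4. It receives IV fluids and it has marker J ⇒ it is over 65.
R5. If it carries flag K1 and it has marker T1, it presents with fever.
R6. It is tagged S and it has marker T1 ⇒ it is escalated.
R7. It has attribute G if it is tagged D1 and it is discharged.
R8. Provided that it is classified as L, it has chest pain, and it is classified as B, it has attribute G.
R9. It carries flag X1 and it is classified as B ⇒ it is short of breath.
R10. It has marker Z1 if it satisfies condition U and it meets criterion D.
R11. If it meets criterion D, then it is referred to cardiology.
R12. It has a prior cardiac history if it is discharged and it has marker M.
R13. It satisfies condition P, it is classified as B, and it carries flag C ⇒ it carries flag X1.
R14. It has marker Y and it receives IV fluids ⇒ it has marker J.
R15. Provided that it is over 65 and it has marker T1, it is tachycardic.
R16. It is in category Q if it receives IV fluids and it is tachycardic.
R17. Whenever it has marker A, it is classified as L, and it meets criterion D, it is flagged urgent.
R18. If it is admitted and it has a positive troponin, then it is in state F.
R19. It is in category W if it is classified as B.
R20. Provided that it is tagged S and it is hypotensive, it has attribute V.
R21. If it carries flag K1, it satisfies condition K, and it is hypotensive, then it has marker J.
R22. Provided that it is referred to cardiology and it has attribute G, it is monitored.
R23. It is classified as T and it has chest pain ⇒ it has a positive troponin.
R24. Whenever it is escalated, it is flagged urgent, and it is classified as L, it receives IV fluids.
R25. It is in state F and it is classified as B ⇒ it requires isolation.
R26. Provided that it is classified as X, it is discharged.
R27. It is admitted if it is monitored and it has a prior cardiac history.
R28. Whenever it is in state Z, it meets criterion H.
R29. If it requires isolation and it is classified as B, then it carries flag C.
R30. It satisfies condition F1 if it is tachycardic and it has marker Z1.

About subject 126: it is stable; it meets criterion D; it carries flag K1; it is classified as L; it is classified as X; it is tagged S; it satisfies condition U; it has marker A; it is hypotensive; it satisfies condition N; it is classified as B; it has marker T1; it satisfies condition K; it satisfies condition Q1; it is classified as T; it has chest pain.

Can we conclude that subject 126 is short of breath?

Forward chaining from the given facts derives: presents with fever, is escalated, has attribute G, has marker Z1, is referred to cardiology, is flagged urgent, is in category W, has attribute V, has marker J, is monitored, has a positive troponin, receives IV fluids, is discharged, is over 65, is tachycardic, is in category Q, satisfies condition F1, satisfies condition P, requires imaging.
The only rule concluding "it is short of breath" is R9, which needs "it carries flag X1"; that is never established.

No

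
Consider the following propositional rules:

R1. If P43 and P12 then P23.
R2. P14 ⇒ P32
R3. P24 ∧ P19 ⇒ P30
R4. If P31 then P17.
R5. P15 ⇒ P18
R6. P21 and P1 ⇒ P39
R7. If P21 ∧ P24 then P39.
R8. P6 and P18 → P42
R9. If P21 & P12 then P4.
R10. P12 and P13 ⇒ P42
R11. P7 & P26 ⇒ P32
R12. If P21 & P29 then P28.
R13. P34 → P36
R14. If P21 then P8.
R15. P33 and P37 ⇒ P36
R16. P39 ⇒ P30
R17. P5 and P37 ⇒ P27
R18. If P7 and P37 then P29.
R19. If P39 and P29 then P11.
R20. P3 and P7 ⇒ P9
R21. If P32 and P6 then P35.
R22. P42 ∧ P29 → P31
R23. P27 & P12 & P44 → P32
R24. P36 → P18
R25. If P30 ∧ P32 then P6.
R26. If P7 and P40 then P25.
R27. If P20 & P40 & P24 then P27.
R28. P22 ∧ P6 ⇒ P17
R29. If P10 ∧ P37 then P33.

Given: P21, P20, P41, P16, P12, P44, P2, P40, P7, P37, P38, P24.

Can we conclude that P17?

No

Forward chaining from the given facts derives: P39, P4, P8, P30, P29, P11, P25, P27, P28, P32, P6, P35.
Rules concluding P17: R4 needs P31; R28 needs P22 — none of these are established.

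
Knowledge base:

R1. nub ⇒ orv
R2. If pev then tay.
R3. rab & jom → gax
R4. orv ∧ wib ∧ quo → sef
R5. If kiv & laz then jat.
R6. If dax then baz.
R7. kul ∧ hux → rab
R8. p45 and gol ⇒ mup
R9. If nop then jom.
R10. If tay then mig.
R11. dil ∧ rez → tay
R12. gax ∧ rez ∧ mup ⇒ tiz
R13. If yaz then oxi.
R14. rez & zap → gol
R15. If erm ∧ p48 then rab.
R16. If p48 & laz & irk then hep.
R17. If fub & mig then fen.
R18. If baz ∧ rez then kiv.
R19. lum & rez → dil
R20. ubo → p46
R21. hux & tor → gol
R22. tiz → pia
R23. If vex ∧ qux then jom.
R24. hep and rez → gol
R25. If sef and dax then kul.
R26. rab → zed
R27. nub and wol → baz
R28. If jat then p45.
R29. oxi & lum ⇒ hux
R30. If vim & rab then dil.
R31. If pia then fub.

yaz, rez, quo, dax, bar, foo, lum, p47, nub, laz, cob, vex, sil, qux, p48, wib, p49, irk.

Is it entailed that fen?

orv  (by R1: nub)
sef  (by R4: orv, wib, quo)
baz  (by R6: dax)
oxi  (by R13: yaz)
hep  (by R16: p48, laz, irk)
kiv  (by R18: baz, rez)
dil  (by R19: lum, rez)
jom  (by R23: vex, qux)
gol  (by R24: hep, rez)
kul  (by R25: sef, dax)
hux  (by R29: oxi, lum)
jat  (by R5: kiv, laz)
rab  (by R7: kul, hux)
tay  (by R11: dil, rez)
p45  (by R28: jat)
gax  (by R3: rab, jom)
mup  (by R8: p45, gol)
mig  (by R10: tay)
tiz  (by R12: gax, rez, mup)
pia  (by R22: tiz)
fub  (by R31: pia)
fen  (by R17: fub, mig)

Yes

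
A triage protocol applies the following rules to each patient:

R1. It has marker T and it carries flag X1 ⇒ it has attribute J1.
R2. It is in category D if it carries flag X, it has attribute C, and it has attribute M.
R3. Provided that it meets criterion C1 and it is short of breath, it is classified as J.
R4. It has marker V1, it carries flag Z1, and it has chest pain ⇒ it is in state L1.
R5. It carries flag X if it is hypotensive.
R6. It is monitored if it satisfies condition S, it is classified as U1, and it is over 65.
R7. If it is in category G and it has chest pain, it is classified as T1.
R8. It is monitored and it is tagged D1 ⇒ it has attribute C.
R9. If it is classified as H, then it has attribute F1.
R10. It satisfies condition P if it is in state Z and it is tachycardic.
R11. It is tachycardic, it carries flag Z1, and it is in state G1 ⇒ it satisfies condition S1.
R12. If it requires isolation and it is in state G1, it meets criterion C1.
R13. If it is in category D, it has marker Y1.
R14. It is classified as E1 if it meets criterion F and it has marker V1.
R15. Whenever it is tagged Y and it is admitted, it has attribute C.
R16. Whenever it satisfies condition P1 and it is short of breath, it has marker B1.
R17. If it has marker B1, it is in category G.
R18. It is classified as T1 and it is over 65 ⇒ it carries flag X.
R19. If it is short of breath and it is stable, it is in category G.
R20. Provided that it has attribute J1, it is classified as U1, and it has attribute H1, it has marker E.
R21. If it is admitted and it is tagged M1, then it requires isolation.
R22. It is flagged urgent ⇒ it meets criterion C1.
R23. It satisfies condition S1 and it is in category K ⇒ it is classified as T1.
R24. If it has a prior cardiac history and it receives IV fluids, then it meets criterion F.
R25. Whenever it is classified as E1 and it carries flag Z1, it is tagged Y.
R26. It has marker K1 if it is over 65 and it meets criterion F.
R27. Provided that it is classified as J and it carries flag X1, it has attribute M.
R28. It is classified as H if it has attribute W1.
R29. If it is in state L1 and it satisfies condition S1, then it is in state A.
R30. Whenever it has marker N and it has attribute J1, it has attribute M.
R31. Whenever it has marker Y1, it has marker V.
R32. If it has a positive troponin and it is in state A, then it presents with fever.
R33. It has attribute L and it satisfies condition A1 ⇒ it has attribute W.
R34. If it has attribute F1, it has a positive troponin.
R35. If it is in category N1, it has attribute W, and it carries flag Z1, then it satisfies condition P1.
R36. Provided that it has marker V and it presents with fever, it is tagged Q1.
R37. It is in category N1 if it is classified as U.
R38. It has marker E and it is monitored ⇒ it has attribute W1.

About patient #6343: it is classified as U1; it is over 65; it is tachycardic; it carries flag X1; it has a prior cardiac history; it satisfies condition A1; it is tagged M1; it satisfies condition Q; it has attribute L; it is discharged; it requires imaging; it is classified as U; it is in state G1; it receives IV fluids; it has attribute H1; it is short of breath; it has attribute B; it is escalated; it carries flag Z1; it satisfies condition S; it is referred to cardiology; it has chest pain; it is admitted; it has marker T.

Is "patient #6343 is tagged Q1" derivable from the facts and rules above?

Forward chaining from the given facts derives: has attribute J1, is monitored, satisfies condition S1, has marker E, requires isolation, meets criterion F, has marker K1, has attribute W, is in category N1, has attribute W1, meets criterion C1, is classified as H, satisfies condition P1, is classified as J, has attribute F1, has marker B1, is in category G, has attribute M, has a positive troponin, is classified as T1, carries flag X.
The only rule concluding "it is tagged Q1" is R36, which needs "it has marker V"; that is never established.

No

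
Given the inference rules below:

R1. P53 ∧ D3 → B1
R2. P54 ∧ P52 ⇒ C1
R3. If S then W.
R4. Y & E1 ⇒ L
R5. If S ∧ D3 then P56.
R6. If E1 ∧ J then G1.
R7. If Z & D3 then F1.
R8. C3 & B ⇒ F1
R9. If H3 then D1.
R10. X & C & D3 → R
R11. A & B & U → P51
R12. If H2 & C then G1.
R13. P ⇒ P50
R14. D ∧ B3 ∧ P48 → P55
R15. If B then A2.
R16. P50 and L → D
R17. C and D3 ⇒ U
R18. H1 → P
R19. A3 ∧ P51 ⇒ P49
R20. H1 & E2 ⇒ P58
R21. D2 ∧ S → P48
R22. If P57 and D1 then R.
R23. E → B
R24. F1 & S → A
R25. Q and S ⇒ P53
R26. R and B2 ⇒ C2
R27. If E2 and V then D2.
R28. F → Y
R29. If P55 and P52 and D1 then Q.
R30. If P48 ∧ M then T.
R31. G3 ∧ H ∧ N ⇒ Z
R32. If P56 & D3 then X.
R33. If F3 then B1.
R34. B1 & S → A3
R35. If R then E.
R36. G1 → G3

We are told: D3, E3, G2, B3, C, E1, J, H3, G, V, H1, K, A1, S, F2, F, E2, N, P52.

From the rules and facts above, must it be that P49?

No

Forward chaining from the given facts derives: W, P56, G1, D1, U, P, P58, D2, Y, X, G3, L, R, P50, D, P48, E, P55, B, Q, A2, P53, B1, A3.
The only rule concluding P49 is R19, which needs P51; that is never established.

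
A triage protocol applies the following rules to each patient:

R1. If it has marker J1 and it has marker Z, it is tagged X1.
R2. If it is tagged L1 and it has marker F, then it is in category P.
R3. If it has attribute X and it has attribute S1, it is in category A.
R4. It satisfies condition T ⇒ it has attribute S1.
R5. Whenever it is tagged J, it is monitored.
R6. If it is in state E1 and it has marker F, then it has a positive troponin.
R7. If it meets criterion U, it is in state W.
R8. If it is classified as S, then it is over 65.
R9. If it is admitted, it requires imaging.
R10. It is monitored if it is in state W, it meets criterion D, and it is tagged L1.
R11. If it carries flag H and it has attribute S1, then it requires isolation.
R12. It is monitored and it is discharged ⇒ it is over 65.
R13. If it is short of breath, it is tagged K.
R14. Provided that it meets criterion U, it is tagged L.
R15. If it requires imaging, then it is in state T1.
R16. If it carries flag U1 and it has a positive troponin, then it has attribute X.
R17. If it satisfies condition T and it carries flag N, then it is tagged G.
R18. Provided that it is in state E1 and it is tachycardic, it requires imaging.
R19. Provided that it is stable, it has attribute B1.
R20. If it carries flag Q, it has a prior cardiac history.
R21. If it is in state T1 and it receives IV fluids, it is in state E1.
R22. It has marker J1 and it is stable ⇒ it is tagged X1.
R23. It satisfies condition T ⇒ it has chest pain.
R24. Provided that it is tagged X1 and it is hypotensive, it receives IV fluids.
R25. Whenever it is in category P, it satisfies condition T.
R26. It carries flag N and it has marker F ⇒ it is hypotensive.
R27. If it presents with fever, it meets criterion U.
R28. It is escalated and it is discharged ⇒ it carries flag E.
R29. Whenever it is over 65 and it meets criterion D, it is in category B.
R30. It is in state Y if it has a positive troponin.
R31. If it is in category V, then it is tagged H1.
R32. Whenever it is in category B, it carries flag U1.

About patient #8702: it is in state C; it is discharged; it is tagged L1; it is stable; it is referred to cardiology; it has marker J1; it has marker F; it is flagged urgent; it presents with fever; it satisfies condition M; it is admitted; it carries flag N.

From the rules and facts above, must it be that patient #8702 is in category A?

Forward chaining from the given facts derives: is in category P, requires imaging, is in state T1, has attribute B1, is tagged X1, satisfies condition T, is hypotensive, meets criterion U, has attribute S1, is in state W, is tagged L, is tagged G, has chest pain, receives IV fluids, is in state E1, has a positive troponin, is in state Y.
The only rule concluding "it is in category A" is R3, which needs "it has attribute X"; that is never established.

No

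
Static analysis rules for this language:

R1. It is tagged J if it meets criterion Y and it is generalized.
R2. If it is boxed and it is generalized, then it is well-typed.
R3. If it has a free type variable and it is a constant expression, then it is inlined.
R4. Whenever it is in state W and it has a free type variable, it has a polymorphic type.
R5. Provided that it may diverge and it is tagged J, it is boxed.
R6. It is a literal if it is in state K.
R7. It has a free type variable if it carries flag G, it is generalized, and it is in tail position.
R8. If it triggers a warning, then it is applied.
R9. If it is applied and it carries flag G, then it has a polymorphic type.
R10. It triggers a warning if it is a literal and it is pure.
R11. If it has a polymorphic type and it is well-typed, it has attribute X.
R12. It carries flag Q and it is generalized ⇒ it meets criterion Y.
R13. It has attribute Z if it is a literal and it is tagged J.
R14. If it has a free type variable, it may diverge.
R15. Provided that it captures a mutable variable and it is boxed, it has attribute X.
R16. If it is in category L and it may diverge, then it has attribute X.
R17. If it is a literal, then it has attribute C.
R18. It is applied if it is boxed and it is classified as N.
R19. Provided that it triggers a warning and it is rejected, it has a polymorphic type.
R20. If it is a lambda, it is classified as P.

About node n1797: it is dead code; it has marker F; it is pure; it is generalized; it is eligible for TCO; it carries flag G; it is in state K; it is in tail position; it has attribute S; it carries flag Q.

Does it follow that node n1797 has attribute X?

By R6 (it is in state K): it is a literal.
By R7 (it carries flag G, it is generalized, it is in tail position): it has a free type variable.
By R10 (it is a literal, it is pure): it triggers a warning.
By R12 (it carries flag Q, it is generalized): it meets criterion Y.
By R14 (it has a free type variable): it may diverge.
By R1 (it meets criterion Y, it is generalized): it is tagged J.
By R5 (it may diverge, it is tagged J): it is boxed.
By R8 (it triggers a warning): it is applied.
By R9 (it is applied, it carries flag G): it has a polymorphic type.
By R2 (it is boxed, it is generalized): it is well-typed.
By R11 (it has a polymorphic type, it is well-typed): it has attribute X.

Yes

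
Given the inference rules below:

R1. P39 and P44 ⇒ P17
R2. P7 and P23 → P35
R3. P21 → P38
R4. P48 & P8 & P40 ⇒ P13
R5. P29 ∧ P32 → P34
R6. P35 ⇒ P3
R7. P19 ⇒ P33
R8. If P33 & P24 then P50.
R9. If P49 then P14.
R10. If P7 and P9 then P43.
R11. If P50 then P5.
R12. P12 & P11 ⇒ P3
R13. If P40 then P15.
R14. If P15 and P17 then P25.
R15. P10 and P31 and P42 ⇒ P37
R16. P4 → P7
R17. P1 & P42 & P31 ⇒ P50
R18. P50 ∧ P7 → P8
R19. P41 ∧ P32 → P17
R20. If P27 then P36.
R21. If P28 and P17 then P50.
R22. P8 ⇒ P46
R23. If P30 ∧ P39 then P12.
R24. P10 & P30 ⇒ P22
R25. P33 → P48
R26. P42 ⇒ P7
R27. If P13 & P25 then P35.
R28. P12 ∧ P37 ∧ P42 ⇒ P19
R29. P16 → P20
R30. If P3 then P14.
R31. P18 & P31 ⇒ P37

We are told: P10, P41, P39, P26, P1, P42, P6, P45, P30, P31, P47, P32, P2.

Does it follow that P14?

Forward chaining from the given facts derives: P37, P50, P17, P12, P22, P7, P19, P33, P5, P8, P46, P48.
Rules concluding P14: R9 needs P49; R30 needs P3 — none of these are established.

No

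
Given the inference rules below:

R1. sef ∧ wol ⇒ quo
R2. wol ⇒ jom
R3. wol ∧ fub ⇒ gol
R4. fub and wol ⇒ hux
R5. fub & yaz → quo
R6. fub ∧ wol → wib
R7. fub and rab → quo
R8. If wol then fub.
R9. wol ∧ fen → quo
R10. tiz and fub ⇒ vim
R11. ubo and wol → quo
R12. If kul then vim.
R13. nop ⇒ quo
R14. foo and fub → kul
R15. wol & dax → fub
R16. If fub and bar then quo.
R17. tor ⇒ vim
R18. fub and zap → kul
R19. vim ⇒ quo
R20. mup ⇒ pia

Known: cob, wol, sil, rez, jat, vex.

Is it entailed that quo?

Forward chaining from the given facts derives: jom, fub, gol, hux, wib.
Rules concluding quo: R1 needs sef; R5 needs yaz; R7 needs rab; R9 needs fen; R11 needs ubo; R13 needs nop; R16 needs bar; R19 needs vim — none of these are established.

No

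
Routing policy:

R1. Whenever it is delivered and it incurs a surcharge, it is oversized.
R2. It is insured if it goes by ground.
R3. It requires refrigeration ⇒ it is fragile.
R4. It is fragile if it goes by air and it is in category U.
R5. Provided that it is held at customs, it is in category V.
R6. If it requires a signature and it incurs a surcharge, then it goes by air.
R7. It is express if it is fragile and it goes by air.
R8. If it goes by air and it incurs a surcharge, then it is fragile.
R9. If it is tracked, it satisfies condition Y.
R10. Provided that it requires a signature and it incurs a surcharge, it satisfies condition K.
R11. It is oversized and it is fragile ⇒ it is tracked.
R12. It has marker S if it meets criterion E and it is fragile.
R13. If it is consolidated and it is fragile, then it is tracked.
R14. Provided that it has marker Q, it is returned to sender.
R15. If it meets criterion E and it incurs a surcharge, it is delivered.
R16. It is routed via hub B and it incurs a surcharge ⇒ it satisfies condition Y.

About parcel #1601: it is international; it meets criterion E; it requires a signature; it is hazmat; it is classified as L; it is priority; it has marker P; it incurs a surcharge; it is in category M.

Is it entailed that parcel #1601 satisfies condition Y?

Yes

By R6 (it requires a signature, it incurs a surcharge): it goes by air.
By R8 (it goes by air, it incurs a surcharge): it is fragile.
By R15 (it meets criterion E, it incurs a surcharge): it is delivered.
By R1 (it is delivered, it incurs a surcharge): it is oversized.
By R11 (it is oversized, it is fragile): it is tracked.
By R9 (it is tracked): it satisfies condition Y.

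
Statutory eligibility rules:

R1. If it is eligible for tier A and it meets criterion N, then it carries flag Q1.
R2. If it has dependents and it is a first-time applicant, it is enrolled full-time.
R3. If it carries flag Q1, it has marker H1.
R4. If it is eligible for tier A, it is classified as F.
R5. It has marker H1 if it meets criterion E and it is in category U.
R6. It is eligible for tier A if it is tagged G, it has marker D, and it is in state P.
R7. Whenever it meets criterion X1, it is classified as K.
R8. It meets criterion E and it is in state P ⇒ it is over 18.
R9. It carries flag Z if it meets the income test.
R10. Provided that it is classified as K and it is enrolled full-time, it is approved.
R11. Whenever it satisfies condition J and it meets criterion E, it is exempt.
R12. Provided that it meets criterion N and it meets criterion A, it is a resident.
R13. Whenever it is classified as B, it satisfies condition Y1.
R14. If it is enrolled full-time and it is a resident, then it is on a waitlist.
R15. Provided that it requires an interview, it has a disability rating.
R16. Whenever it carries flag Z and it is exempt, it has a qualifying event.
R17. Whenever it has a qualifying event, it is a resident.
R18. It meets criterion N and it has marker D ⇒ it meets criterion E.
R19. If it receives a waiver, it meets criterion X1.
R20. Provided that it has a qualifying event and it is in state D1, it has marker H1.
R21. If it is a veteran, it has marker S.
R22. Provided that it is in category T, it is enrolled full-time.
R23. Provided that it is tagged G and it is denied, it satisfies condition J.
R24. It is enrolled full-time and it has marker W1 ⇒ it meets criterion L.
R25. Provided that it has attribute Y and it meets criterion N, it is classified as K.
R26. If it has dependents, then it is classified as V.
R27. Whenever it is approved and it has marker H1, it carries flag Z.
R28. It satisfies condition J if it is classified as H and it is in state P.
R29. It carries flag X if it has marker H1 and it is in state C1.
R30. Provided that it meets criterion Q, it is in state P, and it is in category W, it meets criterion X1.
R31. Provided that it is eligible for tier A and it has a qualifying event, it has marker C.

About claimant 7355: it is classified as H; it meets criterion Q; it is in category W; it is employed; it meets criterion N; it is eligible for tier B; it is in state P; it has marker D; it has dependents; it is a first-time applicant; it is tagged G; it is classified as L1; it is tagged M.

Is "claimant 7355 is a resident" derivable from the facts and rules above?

By R2 (it has dependents, it is a first-time applicant): it is enrolled full-time.
By R6 (it is tagged G, it has marker D, it is in state P): it is eligible for tier A.
By R18 (it meets criterion N, it has marker D): it meets criterion E.
By R28 (it is classified as H, it is in state P): it satisfies condition J.
By R30 (it meets criterion Q, it is in state P, it is in category W): it meets criterion X1.
By R1 (it is eligible for tier A, it meets criterion N): it carries flag Q1.
By R3 (it carries flag Q1): it has marker H1.
By R7 (it meets criterion X1): it is classified as K.
By R10 (it is classified as K, it is enrolled full-time): it is approved.
By R11 (it satisfies condition J, it meets criterion E): it is exempt.
By R27 (it is approved, it has marker H1): it carries flag Z.
By R16 (it carries flag Z, it is exempt): it has a qualifying event.
By R17 (it has a qualifying event): it is a resident.

Yes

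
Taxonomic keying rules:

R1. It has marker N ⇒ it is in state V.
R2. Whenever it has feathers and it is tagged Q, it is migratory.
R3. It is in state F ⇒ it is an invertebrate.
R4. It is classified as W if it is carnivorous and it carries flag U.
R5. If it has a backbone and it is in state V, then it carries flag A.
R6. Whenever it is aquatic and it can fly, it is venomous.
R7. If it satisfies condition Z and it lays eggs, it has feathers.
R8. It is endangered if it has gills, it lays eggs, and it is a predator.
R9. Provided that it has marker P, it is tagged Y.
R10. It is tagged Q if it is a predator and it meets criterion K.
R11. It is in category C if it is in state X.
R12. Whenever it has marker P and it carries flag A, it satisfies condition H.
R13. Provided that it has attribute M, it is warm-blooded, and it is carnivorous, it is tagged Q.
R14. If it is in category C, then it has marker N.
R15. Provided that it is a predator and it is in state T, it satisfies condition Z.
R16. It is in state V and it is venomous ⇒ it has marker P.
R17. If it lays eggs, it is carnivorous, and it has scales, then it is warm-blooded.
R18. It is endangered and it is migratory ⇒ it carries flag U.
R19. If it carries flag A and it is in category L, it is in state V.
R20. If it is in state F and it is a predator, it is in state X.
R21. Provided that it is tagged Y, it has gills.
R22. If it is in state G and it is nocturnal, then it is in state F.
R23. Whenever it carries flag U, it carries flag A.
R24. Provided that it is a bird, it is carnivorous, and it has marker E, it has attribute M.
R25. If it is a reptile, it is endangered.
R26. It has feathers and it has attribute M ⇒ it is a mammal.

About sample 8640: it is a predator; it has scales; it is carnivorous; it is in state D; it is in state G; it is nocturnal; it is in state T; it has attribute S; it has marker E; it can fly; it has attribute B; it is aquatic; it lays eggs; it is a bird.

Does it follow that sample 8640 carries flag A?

By R6 (it is aquatic, it can fly): it is venomous.
By R15 (it is a predator, it is in state T): it satisfies condition Z.
By R17 (it lays eggs, it is carnivorous, it has scales): it is warm-blooded.
By R22 (it is in state G, it is nocturnal): it is in state F.
By R24 (it is a bird, it is carnivorous, it has marker E): it has attribute M.
By R7 (it satisfies condition Z, it lays eggs): it has feathers.
By R13 (it has attribute M, it is warm-blooded, it is carnivorous): it is tagged Q.
By R20 (it is in state F, it is a predator): it is in state X.
By R2 (it has feathers, it is tagged Q): it is migratory.
By R11 (it is in state X): it is in category C.
By R14 (it is in category C): it has marker N.
By R1 (it has marker N): it is in state V.
By R16 (it is in state V, it is venomous): it has marker P.
By R9 (it has marker P): it is tagged Y.
By R21 (it is tagged Y): it has gills.
By R8 (it has gills, it lays eggs, it is a predator): it is endangered.
By R18 (it is endangered, it is migratory): it carries flag U.
By R23 (it carries flag U): it carries flag A.

Yes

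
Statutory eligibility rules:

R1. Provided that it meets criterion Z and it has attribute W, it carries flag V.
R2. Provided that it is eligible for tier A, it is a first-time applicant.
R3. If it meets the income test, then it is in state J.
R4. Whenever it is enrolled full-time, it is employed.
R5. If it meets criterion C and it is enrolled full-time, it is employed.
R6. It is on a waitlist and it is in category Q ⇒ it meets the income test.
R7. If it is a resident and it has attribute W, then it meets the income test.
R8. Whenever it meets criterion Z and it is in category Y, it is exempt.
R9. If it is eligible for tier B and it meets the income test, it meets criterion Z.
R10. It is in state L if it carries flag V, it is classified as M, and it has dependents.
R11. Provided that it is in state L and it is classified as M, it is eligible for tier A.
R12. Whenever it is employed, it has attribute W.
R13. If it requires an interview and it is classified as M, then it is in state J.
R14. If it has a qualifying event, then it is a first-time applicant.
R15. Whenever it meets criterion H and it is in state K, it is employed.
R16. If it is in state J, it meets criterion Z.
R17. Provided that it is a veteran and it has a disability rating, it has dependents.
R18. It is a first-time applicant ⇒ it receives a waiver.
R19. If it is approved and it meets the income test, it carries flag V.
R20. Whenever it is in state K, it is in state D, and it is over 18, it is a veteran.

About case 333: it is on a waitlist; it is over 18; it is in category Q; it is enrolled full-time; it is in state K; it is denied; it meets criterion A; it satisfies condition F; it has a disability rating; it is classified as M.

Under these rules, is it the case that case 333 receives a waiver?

No

Forward chaining from the given facts derives: is employed, meets the income test, has attribute W, is in state J, meets criterion Z, carries flag V.
The only rule concluding "it receives a waiver" is R18, which needs "it is a first-time applicant"; that is never established.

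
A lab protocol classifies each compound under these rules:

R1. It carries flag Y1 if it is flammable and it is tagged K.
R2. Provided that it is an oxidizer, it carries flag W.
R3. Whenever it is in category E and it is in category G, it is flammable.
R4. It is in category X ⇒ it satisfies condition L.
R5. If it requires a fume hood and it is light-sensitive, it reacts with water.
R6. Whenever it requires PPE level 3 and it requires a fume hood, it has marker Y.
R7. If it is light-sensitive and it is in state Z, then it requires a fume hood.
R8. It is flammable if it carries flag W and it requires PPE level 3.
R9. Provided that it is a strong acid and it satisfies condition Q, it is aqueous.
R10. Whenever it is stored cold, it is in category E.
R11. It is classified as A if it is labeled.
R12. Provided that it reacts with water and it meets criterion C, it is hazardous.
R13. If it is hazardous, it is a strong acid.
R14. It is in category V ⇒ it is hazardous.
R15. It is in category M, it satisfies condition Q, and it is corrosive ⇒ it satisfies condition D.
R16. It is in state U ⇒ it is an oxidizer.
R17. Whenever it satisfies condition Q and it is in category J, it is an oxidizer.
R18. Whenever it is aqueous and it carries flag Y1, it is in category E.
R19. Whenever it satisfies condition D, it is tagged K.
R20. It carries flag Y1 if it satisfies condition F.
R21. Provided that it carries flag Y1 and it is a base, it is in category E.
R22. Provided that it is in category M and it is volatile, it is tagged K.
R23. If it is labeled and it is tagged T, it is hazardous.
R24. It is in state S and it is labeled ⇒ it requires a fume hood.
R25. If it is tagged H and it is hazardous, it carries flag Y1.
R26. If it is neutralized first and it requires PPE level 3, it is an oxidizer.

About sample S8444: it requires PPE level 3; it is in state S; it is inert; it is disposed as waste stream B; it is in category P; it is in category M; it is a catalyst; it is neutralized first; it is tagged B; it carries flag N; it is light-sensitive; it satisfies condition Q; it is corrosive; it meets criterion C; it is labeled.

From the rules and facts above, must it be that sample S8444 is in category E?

Yes

By R15 (it is in category M, it satisfies condition Q, it is corrosive): it satisfies condition D.
By R19 (it satisfies condition D): it is tagged K.
By R24 (it is in state S, it is labeled): it requires a fume hood.
By R26 (it is neutralized first, it requires PPE level 3): it is an oxidizer.
By R2 (it is an oxidizer): it carries flag W.
By R5 (it requires a fume hood, it is light-sensitive): it reacts with water.
By R8 (it carries flag W, it requires PPE level 3): it is flammable.
By R12 (it reacts with water, it meets criterion C): it is hazardous.
By R13 (it is hazardous): it is a strong acid.
By R1 (it is flammable, it is tagged K): it carries flag Y1.
By R9 (it is a strong acid, it satisfies condition Q): it is aqueous.
By R18 (it is aqueous, it carries flag Y1): it is in category E.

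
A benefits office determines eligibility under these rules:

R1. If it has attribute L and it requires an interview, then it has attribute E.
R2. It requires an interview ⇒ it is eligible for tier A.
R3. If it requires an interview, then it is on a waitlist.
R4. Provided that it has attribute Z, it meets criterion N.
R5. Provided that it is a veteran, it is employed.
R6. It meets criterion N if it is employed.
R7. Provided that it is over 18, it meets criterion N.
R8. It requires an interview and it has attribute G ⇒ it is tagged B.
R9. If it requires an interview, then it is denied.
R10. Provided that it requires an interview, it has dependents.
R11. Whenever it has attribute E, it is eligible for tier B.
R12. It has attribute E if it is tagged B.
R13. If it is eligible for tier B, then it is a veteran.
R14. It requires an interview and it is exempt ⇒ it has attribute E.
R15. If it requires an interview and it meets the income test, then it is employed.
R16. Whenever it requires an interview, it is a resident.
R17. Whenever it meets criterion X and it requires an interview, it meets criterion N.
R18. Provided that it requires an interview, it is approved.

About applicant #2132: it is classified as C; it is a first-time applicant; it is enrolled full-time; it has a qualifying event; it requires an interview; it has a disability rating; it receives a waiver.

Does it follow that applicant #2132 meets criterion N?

Forward chaining from the given facts derives: is eligible for tier A, is on a waitlist, is denied, has dependents, is a resident, is approved.
Rules concluding "it meets criterion N": R4 needs "it has attribute Z"; R6 needs "it is employed"; R7 needs "it is over 18"; R17 needs "it meets criterion X" — none of these are established.

No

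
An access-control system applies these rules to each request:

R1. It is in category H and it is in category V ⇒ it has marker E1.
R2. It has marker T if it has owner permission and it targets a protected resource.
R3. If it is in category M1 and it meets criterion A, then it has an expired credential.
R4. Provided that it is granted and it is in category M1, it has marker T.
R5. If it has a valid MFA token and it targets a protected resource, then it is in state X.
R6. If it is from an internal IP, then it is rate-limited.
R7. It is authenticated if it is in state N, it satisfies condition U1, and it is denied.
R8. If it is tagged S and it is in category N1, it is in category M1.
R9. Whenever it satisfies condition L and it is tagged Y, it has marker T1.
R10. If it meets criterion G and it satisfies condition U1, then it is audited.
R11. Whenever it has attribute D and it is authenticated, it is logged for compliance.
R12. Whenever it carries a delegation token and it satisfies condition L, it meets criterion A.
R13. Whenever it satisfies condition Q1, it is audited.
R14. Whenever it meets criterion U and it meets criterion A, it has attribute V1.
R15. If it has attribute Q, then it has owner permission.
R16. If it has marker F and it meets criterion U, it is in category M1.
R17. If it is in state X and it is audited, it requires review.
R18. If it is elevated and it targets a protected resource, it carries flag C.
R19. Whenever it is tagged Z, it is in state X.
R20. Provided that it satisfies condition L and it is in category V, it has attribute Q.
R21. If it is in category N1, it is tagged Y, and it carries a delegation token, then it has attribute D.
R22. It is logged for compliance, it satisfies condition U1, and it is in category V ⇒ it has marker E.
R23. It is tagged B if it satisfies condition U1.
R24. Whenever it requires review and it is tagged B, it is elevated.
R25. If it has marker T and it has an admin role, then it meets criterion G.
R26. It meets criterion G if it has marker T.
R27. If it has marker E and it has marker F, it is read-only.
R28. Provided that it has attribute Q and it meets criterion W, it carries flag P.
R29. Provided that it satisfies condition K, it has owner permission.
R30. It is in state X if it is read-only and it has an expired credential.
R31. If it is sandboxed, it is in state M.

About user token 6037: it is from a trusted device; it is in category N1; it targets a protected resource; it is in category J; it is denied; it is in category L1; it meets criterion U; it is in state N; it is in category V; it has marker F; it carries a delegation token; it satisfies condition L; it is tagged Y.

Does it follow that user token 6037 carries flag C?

No

Forward chaining from the given facts derives: has marker T1, meets criterion A, has attribute V1, is in category M1, has attribute Q, has attribute D, has an expired credential, has owner permission, has marker T, meets criterion G.
The only rule concluding "it carries flag C" is R18, which needs "it is elevated"; that is never established.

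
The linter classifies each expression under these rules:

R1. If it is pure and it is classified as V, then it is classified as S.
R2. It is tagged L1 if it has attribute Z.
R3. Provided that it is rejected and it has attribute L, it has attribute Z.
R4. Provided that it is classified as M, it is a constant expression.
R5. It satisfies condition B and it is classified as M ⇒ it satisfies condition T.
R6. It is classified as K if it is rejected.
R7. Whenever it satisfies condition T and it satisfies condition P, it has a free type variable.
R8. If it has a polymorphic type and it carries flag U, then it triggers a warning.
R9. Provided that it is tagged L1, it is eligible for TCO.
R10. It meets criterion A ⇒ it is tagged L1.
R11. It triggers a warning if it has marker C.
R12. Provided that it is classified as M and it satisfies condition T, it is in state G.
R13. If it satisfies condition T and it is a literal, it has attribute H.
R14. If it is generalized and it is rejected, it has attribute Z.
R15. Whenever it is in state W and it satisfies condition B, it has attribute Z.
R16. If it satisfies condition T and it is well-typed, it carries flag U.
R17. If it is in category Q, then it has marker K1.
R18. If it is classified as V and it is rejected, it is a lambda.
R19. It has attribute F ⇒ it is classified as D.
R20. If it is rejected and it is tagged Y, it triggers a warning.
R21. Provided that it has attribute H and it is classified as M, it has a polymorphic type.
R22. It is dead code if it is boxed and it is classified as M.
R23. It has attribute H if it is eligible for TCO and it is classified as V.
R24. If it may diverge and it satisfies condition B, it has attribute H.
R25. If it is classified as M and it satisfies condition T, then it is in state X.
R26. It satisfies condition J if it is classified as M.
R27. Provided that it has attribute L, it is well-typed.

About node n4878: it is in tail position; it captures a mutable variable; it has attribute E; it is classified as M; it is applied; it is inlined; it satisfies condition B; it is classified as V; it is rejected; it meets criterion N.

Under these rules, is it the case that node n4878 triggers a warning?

Forward chaining from the given facts derives: is a constant expression, satisfies condition T, is classified as K, is in state G, is a lambda, is in state X, satisfies condition J.
Rules concluding "it triggers a warning": R8 needs "it has a polymorphic type"; R11 needs "it has marker C"; R20 needs "it is tagged Y" — none of these are established.

No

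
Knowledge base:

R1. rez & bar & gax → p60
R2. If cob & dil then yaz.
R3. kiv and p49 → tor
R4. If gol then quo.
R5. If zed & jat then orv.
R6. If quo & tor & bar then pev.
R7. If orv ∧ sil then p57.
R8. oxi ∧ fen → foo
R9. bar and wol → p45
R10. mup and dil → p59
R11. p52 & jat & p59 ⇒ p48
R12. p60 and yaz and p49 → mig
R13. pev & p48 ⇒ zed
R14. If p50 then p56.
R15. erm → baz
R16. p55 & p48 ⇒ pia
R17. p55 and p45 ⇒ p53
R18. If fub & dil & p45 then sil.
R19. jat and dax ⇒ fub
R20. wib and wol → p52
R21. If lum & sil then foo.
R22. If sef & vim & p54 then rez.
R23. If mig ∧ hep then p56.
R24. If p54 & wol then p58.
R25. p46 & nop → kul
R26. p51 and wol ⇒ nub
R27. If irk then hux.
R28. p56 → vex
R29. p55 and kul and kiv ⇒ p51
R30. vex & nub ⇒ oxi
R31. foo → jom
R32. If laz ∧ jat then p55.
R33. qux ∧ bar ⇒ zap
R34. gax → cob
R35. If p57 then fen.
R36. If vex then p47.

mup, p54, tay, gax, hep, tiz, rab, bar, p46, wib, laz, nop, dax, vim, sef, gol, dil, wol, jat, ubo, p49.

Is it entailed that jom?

No

Forward chaining from the given facts derives: quo, p45, p59, fub, p52, rez, p58, kul, p55, cob, p60, yaz, p48, mig, pia, p53, sil, p56, vex, p47.
The only rule concluding jom is R31, which needs foo; that is never established.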